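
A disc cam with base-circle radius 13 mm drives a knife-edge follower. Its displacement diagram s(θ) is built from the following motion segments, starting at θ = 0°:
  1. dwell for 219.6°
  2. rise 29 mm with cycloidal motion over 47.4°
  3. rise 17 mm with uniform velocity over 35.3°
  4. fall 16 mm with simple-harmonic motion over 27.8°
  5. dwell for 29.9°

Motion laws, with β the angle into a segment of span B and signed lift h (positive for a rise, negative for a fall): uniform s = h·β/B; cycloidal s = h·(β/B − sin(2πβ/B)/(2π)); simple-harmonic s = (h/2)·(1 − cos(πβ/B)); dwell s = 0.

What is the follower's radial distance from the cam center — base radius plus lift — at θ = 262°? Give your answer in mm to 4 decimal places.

seg 1 [0°–219.6°] dwell: s stays 0.0000
seg 2 [219.6°–267°] cycloidal, h=29: θ=262° here. β=42.4, B=47.4. 29·(0.8945 − sin(2π·0.8945)/(2π)) = 28.7809 → s = 28.7809
radial distance = base radius + s = 13 + 28.7809 = 41.7809

41.7809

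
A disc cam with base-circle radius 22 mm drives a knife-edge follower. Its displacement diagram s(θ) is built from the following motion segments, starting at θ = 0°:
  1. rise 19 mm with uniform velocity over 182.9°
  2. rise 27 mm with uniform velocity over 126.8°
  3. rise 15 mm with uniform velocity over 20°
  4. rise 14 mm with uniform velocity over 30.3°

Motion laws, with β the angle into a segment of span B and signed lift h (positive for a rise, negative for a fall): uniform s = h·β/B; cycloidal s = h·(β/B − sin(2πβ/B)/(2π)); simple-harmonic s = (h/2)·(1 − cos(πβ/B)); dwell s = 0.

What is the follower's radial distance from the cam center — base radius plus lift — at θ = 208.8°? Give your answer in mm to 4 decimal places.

seg 1 [0°–182.9°] uniform, h=19: full span → s += 19 → s = 19.0000
seg 2 [182.9°–309.7°] uniform, h=27: θ=208.8° here. β=25.9, B=126.8. 27·25.9/126.8 = 5.5150 → s = 24.5150
radial distance = base radius + s = 22 + 24.5150 = 46.5150

46.5150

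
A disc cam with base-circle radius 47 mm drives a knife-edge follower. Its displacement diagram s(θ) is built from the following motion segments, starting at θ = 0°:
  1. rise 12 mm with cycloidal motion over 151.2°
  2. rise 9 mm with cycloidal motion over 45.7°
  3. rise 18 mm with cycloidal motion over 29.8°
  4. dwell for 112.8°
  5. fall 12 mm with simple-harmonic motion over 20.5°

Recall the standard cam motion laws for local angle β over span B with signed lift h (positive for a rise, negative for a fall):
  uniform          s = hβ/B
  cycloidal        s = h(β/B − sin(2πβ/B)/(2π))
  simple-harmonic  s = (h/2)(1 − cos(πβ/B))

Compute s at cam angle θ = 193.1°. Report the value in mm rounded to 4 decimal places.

seg 1 [0°–151.2°] cycloidal, h=12: full span → s += 12 → s = 12.0000
seg 2 [151.2°–196.9°] cycloidal, h=9: θ=193.1° here. β=41.9, B=45.7. 9·(0.9168 − sin(2π·0.9168)/(2π)) = 8.9664 → s = 20.9664

20.9664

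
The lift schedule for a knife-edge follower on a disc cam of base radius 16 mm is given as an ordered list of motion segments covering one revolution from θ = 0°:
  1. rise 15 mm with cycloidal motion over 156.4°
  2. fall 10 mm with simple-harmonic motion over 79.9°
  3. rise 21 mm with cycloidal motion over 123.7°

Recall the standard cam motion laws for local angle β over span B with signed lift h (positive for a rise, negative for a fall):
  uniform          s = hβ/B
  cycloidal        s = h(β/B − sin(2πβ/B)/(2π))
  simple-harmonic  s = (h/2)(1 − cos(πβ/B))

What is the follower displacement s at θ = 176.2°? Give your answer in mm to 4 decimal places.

seg 1 [0°–156.4°] cycloidal, h=15: full span → s += 15 → s = 15.0000
seg 2 [156.4°–236.3°] simple-harmonic, h=-10: θ=176.2° here. β=19.8, B=79.9. -10/2·(1 − cos(π·0.2478)) = -1.4402 → s = 13.5598

13.5598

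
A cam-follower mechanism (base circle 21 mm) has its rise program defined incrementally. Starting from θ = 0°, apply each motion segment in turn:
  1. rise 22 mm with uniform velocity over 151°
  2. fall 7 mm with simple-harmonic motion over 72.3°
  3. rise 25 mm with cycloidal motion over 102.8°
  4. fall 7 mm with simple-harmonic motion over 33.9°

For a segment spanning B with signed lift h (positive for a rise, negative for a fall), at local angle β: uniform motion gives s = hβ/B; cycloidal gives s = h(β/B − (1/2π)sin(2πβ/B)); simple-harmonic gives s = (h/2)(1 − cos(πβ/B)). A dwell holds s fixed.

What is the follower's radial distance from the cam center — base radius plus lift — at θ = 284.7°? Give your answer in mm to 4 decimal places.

seg 1 [0°–151°] uniform, h=22: full span → s += 22 → s = 22.0000
seg 2 [151°–223.3°] simple-harmonic, h=-7: full span → s += -7 → s = 15.0000
seg 3 [223.3°–326.1°] cycloidal, h=25: θ=284.7° here. β=61.4, B=102.8. 25·(0.5973 − sin(2π·0.5973)/(2π)) = 17.2152 → s = 32.2152
radial distance = base radius + s = 21 + 32.2152 = 53.2152

53.2152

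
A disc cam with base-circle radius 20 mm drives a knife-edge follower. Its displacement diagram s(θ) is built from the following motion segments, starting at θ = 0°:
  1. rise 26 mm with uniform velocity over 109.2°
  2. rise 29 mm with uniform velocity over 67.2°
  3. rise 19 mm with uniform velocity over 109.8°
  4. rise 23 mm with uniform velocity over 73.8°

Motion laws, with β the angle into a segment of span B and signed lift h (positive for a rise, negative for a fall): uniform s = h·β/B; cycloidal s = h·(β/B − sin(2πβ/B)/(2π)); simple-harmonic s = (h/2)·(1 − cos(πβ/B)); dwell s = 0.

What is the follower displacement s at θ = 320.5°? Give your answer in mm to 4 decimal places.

seg 1 [0°–109.2°] uniform, h=26: full span → s += 26 → s = 26.0000
seg 2 [109.2°–176.4°] uniform, h=29: full span → s += 29 → s = 55.0000
seg 3 [176.4°–286.2°] uniform, h=19: full span → s += 19 → s = 74.0000
seg 4 [286.2°–360°] uniform, h=23: θ=320.5° here. β=34.3, B=73.8. 23·34.3/73.8 = 10.6897 → s = 84.6897

84.6897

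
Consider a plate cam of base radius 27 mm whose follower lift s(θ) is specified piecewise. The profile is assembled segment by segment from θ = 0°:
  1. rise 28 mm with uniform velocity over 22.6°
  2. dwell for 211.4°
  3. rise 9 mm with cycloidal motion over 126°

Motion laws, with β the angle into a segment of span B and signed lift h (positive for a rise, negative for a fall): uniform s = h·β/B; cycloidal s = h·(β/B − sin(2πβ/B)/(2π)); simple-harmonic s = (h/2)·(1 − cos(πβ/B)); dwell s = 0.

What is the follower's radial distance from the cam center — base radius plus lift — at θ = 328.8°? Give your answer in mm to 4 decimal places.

seg 1 [0°–22.6°] uniform, h=28: full span → s += 28 → s = 28.0000
seg 2 [22.6°–234°] dwell: s stays 28.0000
seg 3 [234°–360°] cycloidal, h=9: θ=328.8° here. β=94.8, B=126. 9·(0.7524 − sin(2π·0.7524)/(2π)) = 8.2037 → s = 36.2037
radial distance = base radius + s = 27 + 36.2037 = 63.2037

63.2037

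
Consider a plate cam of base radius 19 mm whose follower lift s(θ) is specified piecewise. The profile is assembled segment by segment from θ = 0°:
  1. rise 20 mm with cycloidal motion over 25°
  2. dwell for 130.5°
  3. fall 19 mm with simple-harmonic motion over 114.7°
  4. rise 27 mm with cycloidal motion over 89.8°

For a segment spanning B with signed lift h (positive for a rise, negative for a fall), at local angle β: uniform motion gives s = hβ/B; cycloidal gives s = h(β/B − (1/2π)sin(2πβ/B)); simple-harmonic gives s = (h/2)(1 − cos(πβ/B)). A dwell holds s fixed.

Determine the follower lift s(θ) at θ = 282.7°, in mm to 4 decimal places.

seg 1 [0°–25°] cycloidal, h=20: full span → s += 20 → s = 20.0000
seg 2 [25°–155.5°] dwell: s stays 20.0000
seg 3 [155.5°–270.2°] simple-harmonic, h=-19: full span → s += -19 → s = 1.0000
seg 4 [270.2°–360°] cycloidal, h=27: θ=282.7° here. β=12.5, B=89.8. 27·(0.1392 − sin(2π·0.1392)/(2π)) = 0.4612 → s = 1.4612

1.4612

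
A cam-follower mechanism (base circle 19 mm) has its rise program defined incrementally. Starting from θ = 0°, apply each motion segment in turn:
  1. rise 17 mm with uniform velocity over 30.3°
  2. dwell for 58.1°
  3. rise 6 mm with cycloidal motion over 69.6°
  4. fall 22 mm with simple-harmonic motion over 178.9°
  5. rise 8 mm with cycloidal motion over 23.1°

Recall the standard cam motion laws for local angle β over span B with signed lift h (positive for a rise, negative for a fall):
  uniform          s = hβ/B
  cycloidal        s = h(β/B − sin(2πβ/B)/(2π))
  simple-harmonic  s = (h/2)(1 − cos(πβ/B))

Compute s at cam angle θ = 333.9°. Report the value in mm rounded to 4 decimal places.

seg 1 [0°–30.3°] uniform, h=17: full span → s += 17 → s = 17.0000
seg 2 [30.3°–88.4°] dwell: s stays 17.0000
seg 3 [88.4°–158°] cycloidal, h=6: full span → s += 6 → s = 23.0000
seg 4 [158°–336.9°] simple-harmonic, h=-22: θ=333.9° here. β=175.9, B=178.9. -22/2·(1 − cos(π·0.9832)) = -21.9847 → s = 1.0153

1.0153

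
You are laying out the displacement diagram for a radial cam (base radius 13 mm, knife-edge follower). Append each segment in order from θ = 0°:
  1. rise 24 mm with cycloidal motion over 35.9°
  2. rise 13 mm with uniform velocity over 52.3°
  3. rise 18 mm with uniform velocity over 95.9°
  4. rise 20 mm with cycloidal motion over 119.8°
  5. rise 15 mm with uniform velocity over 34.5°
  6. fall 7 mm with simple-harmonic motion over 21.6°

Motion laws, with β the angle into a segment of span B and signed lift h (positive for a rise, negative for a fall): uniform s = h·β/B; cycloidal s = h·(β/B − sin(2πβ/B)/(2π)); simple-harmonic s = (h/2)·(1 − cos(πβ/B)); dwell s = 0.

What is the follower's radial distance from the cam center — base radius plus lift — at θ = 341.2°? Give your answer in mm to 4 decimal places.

seg 1 [0°–35.9°] cycloidal, h=24: full span → s += 24 → s = 24.0000
seg 2 [35.9°–88.2°] uniform, h=13: full span → s += 13 → s = 37.0000
seg 3 [88.2°–184.1°] uniform, h=18: full span → s += 18 → s = 55.0000
seg 4 [184.1°–303.9°] cycloidal, h=20: full span → s += 20 → s = 75.0000
seg 5 [303.9°–338.4°] uniform, h=15: full span → s += 15 → s = 90.0000
seg 6 [338.4°–360°] simple-harmonic, h=-7: θ=341.2° here. β=2.8, B=21.6. -7/2·(1 − cos(π·0.1296)) = -0.2862 → s = 89.7138
radial distance = base radius + s = 13 + 89.7138 = 102.7138

102.7138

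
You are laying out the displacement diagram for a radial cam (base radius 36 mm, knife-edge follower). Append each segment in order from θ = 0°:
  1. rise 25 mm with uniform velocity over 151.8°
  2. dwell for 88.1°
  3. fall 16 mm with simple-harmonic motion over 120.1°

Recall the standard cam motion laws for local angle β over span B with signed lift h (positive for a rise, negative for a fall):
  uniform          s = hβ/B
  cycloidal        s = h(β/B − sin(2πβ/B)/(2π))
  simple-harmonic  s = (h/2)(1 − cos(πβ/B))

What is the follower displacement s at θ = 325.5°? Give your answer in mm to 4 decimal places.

seg 1 [0°–151.8°] uniform, h=25: full span → s += 25 → s = 25.0000
seg 2 [151.8°–239.9°] dwell: s stays 25.0000
seg 3 [239.9°–360°] simple-harmonic, h=-16: θ=325.5° here. β=85.6, B=120.1. -16/2·(1 − cos(π·0.7127)) = -12.9575 → s = 12.0425

12.0425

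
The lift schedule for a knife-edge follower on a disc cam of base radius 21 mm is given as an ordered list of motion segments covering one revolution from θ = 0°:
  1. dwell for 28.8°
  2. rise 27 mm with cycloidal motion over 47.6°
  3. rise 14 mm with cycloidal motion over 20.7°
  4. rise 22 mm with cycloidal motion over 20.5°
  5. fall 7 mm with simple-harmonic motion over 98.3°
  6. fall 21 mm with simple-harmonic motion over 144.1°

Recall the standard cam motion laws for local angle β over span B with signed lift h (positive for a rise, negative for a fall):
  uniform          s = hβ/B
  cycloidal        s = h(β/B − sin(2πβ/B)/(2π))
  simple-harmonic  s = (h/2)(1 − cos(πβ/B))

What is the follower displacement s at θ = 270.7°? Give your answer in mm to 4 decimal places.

seg 1 [0°–28.8°] dwell: s stays 0.0000
seg 2 [28.8°–76.4°] cycloidal, h=27: full span → s += 27 → s = 27.0000
seg 3 [76.4°–97.1°] cycloidal, h=14: full span → s += 14 → s = 41.0000
seg 4 [97.1°–117.6°] cycloidal, h=22: full span → s += 22 → s = 63.0000
seg 5 [117.6°–215.9°] simple-harmonic, h=-7: full span → s += -7 → s = 56.0000
seg 6 [215.9°–360°] simple-harmonic, h=-21: θ=270.7° here. β=54.8, B=144.1. -21/2·(1 − cos(π·0.3803)) = -6.6436 → s = 49.3564

49.3564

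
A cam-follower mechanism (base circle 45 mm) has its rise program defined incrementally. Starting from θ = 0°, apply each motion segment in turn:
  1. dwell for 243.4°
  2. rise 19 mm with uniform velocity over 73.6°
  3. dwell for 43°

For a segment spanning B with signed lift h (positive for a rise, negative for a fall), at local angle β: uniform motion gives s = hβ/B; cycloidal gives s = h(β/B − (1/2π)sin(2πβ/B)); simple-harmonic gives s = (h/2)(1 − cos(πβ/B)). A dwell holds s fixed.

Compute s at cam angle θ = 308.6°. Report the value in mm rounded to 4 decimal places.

seg 1 [0°–243.4°] dwell: s stays 0.0000
seg 2 [243.4°–317°] uniform, h=19: θ=308.6° here. β=65.2, B=73.6. 19·65.2/73.6 = 16.8315 → s = 16.8315

16.8315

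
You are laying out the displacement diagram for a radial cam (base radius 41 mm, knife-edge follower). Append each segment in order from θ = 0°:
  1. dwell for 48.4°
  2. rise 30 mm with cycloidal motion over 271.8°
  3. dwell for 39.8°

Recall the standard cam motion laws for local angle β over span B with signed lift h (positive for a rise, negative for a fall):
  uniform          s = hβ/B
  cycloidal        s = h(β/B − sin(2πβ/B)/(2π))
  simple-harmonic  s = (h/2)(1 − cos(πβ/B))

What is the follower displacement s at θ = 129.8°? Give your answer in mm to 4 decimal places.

seg 1 [0°–48.4°] dwell: s stays 0.0000
seg 2 [48.4°–320.2°] cycloidal, h=30: θ=129.8° here. β=81.4, B=271.8. 30·(0.2995 − sin(2π·0.2995)/(2π)) = 4.4388 → s = 4.4388

4.4388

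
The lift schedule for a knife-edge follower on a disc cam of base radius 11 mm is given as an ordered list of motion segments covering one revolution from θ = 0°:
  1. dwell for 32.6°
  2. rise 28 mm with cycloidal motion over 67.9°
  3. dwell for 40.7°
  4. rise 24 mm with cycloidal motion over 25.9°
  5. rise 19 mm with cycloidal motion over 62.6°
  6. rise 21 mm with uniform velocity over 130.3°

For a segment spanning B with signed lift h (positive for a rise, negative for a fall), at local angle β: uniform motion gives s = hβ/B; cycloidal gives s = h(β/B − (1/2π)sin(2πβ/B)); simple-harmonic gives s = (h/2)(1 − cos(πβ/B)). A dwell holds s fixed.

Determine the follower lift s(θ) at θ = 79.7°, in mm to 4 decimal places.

seg 1 [0°–32.6°] dwell: s stays 0.0000
seg 2 [32.6°–100.5°] cycloidal, h=28: θ=79.7° here. β=47.1, B=67.9. 28·(0.6937 − sin(2π·0.6937)/(2π)) = 23.6028 → s = 23.6028

23.6028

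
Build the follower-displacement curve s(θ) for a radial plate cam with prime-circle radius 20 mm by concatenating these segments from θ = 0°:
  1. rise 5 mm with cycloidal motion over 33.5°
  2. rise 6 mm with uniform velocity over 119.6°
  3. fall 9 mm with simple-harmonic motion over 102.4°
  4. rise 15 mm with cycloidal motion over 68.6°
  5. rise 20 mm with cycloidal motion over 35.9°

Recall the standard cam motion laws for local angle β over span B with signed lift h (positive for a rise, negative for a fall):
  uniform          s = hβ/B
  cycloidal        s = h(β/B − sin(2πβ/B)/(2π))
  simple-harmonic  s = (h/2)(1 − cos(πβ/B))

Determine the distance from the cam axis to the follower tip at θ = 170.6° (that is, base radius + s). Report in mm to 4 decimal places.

seg 1 [0°–33.5°] cycloidal, h=5: full span → s += 5 → s = 5.0000
seg 2 [33.5°–153.1°] uniform, h=6: full span → s += 6 → s = 11.0000
seg 3 [153.1°–255.5°] simple-harmonic, h=-9: θ=170.6° here. β=17.5, B=102.4. -9/2·(1 − cos(π·0.1709)) = -0.6331 → s = 10.3669
radial distance = base radius + s = 20 + 10.3669 = 30.3669

30.3669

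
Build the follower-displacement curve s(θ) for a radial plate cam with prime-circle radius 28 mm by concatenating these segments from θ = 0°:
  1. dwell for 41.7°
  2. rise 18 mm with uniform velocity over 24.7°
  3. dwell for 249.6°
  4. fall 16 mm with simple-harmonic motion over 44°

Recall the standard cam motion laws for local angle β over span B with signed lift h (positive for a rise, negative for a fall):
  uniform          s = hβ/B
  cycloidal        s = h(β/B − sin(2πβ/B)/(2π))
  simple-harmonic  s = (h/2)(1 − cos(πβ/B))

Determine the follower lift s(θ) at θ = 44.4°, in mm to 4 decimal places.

seg 1 [0°–41.7°] dwell: s stays 0.0000
seg 2 [41.7°–66.4°] uniform, h=18: θ=44.4° here. β=2.7, B=24.7. 18·2.7/24.7 = 1.9676 → s = 1.9676

1.9676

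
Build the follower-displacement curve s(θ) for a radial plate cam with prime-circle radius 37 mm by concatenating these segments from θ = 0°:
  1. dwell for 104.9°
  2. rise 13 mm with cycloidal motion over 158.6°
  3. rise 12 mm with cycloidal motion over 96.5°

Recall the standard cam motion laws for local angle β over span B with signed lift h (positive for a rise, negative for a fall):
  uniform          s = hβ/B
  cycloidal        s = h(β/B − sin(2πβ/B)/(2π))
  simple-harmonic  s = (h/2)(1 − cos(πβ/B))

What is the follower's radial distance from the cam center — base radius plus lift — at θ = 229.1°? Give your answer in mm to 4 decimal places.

seg 1 [0°–104.9°] dwell: s stays 0.0000
seg 2 [104.9°–263.5°] cycloidal, h=13: θ=229.1° here. β=124.2, B=158.6. 13·(0.7831 − sin(2π·0.7831)/(2π)) = 12.2048 → s = 12.2048
radial distance = base radius + s = 37 + 12.2048 = 49.2048

49.2048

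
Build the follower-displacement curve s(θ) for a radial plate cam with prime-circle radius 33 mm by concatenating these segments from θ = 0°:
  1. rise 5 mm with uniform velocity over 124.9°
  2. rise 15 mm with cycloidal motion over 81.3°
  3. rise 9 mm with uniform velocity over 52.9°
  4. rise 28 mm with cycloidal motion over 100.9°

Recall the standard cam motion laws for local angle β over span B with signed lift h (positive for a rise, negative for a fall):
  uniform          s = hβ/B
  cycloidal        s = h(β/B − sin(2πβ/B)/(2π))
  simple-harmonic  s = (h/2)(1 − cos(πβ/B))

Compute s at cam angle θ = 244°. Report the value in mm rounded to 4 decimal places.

seg 1 [0°–124.9°] uniform, h=5: full span → s += 5 → s = 5.0000
seg 2 [124.9°–206.2°] cycloidal, h=15: full span → s += 15 → s = 20.0000
seg 3 [206.2°–259.1°] uniform, h=9: θ=244° here. β=37.8, B=52.9. 9·37.8/52.9 = 6.4310 → s = 26.4310

26.4310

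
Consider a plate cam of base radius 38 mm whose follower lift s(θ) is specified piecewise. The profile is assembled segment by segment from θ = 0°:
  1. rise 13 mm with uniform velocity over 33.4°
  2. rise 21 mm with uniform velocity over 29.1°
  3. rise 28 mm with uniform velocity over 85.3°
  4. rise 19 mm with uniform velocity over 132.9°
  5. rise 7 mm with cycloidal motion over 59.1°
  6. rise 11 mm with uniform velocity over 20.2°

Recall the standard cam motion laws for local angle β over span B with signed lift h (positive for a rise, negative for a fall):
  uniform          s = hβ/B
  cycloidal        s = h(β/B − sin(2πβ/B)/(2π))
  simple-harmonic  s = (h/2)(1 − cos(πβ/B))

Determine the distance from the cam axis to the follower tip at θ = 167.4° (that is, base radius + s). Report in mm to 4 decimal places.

seg 1 [0°–33.4°] uniform, h=13: full span → s += 13 → s = 13.0000
seg 2 [33.4°–62.5°] uniform, h=21: full span → s += 21 → s = 34.0000
seg 3 [62.5°–147.8°] uniform, h=28: full span → s += 28 → s = 62.0000
seg 4 [147.8°–280.7°] uniform, h=19: θ=167.4° here. β=19.6, B=132.9. 19·19.6/132.9 = 2.8021 → s = 64.8021
radial distance = base radius + s = 38 + 64.8021 = 102.8021

102.8021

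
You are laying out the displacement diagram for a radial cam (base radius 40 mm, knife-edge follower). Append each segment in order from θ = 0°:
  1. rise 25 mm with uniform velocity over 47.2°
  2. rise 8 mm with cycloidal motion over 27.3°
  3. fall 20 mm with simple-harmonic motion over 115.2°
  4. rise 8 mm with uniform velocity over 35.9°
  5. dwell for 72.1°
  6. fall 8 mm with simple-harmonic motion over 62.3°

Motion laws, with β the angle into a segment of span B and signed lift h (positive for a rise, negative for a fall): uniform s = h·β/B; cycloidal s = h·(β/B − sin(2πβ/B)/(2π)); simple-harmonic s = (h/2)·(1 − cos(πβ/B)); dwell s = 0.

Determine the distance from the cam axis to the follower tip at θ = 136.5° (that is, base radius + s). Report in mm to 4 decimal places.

seg 1 [0°–47.2°] uniform, h=25: full span → s += 25 → s = 25.0000
seg 2 [47.2°–74.5°] cycloidal, h=8: full span → s += 8 → s = 33.0000
seg 3 [74.5°–189.7°] simple-harmonic, h=-20: θ=136.5° here. β=62, B=115.2. -20/2·(1 − cos(π·0.5382)) = -11.1970 → s = 21.8030
radial distance = base radius + s = 40 + 21.8030 = 61.8030

61.8030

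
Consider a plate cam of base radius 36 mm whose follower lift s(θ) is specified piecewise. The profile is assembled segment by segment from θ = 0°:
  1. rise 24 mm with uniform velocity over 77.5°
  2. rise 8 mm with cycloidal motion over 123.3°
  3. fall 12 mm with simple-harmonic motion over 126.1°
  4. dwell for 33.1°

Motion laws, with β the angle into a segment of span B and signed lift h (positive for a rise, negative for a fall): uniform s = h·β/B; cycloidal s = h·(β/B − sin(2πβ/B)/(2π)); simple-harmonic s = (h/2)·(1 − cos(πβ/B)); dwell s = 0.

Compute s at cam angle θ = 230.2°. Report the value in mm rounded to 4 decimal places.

seg 1 [0°–77.5°] uniform, h=24: full span → s += 24 → s = 24.0000
seg 2 [77.5°–200.8°] cycloidal, h=8: full span → s += 8 → s = 32.0000
seg 3 [200.8°–326.9°] simple-harmonic, h=-12: θ=230.2° here. β=29.4, B=126.1. -12/2·(1 − cos(π·0.2331)) = -1.5388 → s = 30.4612

30.4612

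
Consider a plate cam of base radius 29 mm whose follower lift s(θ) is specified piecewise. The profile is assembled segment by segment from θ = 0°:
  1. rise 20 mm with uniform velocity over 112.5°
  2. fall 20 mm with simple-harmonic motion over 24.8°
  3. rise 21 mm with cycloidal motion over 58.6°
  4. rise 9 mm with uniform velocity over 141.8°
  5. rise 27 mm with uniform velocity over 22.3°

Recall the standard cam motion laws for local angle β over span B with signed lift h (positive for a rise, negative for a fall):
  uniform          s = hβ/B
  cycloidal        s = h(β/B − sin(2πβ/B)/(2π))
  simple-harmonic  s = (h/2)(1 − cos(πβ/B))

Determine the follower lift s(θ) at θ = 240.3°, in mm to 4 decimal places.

seg 1 [0°–112.5°] uniform, h=20: full span → s += 20 → s = 20.0000
seg 2 [112.5°–137.3°] simple-harmonic, h=-20: full span → s += -20 → s = 0.0000
seg 3 [137.3°–195.9°] cycloidal, h=21: full span → s += 21 → s = 21.0000
seg 4 [195.9°–337.7°] uniform, h=9: θ=240.3° here. β=44.4, B=141.8. 9·44.4/141.8 = 2.8181 → s = 23.8181

23.8181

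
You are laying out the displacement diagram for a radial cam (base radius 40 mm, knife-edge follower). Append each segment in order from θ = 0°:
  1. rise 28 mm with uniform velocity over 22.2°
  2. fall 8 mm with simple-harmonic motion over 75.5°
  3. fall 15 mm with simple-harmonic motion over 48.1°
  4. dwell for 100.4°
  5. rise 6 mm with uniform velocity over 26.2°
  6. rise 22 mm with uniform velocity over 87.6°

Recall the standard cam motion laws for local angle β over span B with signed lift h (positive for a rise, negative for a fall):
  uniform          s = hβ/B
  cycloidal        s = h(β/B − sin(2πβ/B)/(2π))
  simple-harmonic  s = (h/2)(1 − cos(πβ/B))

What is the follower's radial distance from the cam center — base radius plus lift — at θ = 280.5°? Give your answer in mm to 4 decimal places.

seg 1 [0°–22.2°] uniform, h=28: full span → s += 28 → s = 28.0000
seg 2 [22.2°–97.7°] simple-harmonic, h=-8: full span → s += -8 → s = 20.0000
seg 3 [97.7°–145.8°] simple-harmonic, h=-15: full span → s += -15 → s = 5.0000
seg 4 [145.8°–246.2°] dwell: s stays 5.0000
seg 5 [246.2°–272.4°] uniform, h=6: full span → s += 6 → s = 11.0000
seg 6 [272.4°–360°] uniform, h=22: θ=280.5° here. β=8.1, B=87.6. 22·8.1/87.6 = 2.0342 → s = 13.0342
radial distance = base radius + s = 40 + 13.0342 = 53.0342

53.0342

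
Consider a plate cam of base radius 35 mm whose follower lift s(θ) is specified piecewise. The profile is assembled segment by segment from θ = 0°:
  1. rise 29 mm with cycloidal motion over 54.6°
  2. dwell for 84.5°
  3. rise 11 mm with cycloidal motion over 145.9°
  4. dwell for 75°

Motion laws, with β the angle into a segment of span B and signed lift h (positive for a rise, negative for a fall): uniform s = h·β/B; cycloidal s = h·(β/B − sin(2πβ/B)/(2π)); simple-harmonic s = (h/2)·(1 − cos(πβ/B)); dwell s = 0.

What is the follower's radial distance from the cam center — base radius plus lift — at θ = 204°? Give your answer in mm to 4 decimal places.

seg 1 [0°–54.6°] cycloidal, h=29: full span → s += 29 → s = 29.0000
seg 2 [54.6°–139.1°] dwell: s stays 29.0000
seg 3 [139.1°–285°] cycloidal, h=11: θ=204° here. β=64.9, B=145.9. 11·(0.4448 − sin(2π·0.4448)/(2π)) = 4.2982 → s = 33.2982
radial distance = base radius + s = 35 + 33.2982 = 68.2982

68.2982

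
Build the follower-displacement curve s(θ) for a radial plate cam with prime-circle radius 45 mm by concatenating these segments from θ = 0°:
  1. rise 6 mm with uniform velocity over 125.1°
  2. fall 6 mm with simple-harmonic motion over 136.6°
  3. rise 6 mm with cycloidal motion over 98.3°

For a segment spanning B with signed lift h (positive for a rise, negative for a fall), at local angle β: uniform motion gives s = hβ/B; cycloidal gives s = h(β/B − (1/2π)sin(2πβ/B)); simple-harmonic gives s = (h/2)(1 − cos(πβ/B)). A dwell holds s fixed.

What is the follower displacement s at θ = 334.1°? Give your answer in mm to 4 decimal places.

seg 1 [0°–125.1°] uniform, h=6: full span → s += 6 → s = 6.0000
seg 2 [125.1°–261.7°] simple-harmonic, h=-6: full span → s += -6 → s = 0.0000
seg 3 [261.7°–360°] cycloidal, h=6: θ=334.1° here. β=72.4, B=98.3. 6·(0.7365 − sin(2π·0.7365)/(2π)) = 5.3706 → s = 5.3706

5.3706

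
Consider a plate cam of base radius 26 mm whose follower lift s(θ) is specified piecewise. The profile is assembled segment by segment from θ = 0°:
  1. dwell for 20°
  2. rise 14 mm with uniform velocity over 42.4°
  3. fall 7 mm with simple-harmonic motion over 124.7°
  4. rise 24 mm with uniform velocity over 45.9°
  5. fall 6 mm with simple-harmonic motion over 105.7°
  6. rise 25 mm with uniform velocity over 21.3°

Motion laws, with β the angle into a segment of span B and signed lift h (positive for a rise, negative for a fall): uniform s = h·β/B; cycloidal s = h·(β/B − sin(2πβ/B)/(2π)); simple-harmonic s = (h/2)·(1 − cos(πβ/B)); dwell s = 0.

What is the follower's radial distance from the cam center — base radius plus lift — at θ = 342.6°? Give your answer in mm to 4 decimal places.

seg 1 [0°–20°] dwell: s stays 0.0000
seg 2 [20°–62.4°] uniform, h=14: full span → s += 14 → s = 14.0000
seg 3 [62.4°–187.1°] simple-harmonic, h=-7: full span → s += -7 → s = 7.0000
seg 4 [187.1°–233°] uniform, h=24: full span → s += 24 → s = 31.0000
seg 5 [233°–338.7°] simple-harmonic, h=-6: full span → s += -6 → s = 25.0000
seg 6 [338.7°–360°] uniform, h=25: θ=342.6° here. β=3.9, B=21.3. 25·3.9/21.3 = 4.5775 → s = 29.5775
radial distance = base radius + s = 26 + 29.5775 = 55.5775

55.5775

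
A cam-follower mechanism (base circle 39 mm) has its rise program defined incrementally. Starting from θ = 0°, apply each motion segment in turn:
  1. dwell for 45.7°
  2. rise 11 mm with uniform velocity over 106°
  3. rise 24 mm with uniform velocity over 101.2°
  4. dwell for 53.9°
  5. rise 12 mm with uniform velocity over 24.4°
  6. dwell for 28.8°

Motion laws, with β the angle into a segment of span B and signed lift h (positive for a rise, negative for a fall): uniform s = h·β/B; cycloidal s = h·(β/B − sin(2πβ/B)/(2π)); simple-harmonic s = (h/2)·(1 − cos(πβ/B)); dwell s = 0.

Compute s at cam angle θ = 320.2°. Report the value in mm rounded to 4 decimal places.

seg 1 [0°–45.7°] dwell: s stays 0.0000
seg 2 [45.7°–151.7°] uniform, h=11: full span → s += 11 → s = 11.0000
seg 3 [151.7°–252.9°] uniform, h=24: full span → s += 24 → s = 35.0000
seg 4 [252.9°–306.8°] dwell: s stays 35.0000
seg 5 [306.8°–331.2°] uniform, h=12: θ=320.2° here. β=13.4, B=24.4. 12·13.4/24.4 = 6.5902 → s = 41.5902

41.5902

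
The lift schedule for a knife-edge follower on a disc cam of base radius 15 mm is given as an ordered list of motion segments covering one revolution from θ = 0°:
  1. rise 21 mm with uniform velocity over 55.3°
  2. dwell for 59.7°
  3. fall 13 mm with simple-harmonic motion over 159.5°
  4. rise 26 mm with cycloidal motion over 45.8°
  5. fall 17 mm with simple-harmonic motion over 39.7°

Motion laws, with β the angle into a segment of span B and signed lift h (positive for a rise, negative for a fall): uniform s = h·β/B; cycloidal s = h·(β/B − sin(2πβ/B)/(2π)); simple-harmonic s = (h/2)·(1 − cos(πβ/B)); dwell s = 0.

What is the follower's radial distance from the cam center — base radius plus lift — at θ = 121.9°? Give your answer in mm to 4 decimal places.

seg 1 [0°–55.3°] uniform, h=21: full span → s += 21 → s = 21.0000
seg 2 [55.3°–115°] dwell: s stays 21.0000
seg 3 [115°–274.5°] simple-harmonic, h=-13: θ=121.9° here. β=6.9, B=159.5. -13/2·(1 − cos(π·0.0433)) = -0.0599 → s = 20.9401
radial distance = base radius + s = 15 + 20.9401 = 35.9401

35.9401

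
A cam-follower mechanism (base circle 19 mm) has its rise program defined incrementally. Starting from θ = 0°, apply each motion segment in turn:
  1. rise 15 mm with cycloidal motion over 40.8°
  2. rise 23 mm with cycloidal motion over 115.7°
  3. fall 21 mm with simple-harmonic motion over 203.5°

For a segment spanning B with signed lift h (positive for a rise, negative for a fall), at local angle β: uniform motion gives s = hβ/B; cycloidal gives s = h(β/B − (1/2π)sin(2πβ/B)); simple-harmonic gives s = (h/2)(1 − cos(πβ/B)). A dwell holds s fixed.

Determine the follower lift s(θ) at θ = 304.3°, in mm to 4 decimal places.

seg 1 [0°–40.8°] cycloidal, h=15: full span → s += 15 → s = 15.0000
seg 2 [40.8°–156.5°] cycloidal, h=23: full span → s += 23 → s = 38.0000
seg 3 [156.5°–360°] simple-harmonic, h=-21: θ=304.3° here. β=147.8, B=203.5. -21/2·(1 − cos(π·0.7263)) = -17.3515 → s = 20.6485

20.6485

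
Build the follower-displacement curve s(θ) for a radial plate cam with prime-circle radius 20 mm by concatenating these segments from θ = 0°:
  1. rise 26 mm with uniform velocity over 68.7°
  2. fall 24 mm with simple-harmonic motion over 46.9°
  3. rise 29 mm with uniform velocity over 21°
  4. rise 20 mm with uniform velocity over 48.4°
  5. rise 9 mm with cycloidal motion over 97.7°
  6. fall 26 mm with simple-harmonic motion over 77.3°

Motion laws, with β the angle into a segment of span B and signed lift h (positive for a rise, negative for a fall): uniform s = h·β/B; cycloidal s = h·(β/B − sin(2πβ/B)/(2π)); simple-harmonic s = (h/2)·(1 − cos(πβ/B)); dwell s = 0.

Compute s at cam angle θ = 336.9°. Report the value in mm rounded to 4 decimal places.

seg 1 [0°–68.7°] uniform, h=26: full span → s += 26 → s = 26.0000
seg 2 [68.7°–115.6°] simple-harmonic, h=-24: full span → s += -24 → s = 2.0000
seg 3 [115.6°–136.6°] uniform, h=29: full span → s += 29 → s = 31.0000
seg 4 [136.6°–185°] uniform, h=20: full span → s += 20 → s = 51.0000
seg 5 [185°–282.7°] cycloidal, h=9: full span → s += 9 → s = 60.0000
seg 6 [282.7°–360°] simple-harmonic, h=-26: θ=336.9° here. β=54.2, B=77.3. -26/2·(1 − cos(π·0.7012)) = -20.6796 → s = 39.3204

39.3204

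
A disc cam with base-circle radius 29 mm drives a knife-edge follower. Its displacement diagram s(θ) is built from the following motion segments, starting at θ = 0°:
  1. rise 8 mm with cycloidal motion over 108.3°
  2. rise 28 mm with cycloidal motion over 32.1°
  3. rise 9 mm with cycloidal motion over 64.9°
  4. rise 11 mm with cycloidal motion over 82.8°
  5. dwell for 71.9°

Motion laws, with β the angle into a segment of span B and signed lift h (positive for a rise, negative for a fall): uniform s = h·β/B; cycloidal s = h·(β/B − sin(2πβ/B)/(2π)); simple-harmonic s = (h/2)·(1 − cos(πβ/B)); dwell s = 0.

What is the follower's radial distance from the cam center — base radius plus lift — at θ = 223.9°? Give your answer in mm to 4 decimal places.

seg 1 [0°–108.3°] cycloidal, h=8: full span → s += 8 → s = 8.0000
seg 2 [108.3°–140.4°] cycloidal, h=28: full span → s += 28 → s = 36.0000
seg 3 [140.4°–205.3°] cycloidal, h=9: full span → s += 9 → s = 45.0000
seg 4 [205.3°–288.1°] cycloidal, h=11: θ=223.9° here. β=18.6, B=82.8. 11·(0.2246 − sin(2π·0.2246)/(2π)) = 0.7425 → s = 45.7425
radial distance = base radius + s = 29 + 45.7425 = 74.7425

74.7425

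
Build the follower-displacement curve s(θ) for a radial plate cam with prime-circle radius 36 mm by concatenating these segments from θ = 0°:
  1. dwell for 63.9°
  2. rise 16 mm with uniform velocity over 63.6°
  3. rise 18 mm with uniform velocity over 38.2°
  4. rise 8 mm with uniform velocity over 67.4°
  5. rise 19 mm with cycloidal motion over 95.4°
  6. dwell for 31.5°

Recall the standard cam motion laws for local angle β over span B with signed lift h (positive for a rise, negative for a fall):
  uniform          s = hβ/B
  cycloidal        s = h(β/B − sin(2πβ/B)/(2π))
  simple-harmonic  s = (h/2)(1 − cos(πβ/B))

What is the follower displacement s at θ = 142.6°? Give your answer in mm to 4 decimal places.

seg 1 [0°–63.9°] dwell: s stays 0.0000
seg 2 [63.9°–127.5°] uniform, h=16: full span → s += 16 → s = 16.0000
seg 3 [127.5°–165.7°] uniform, h=18: θ=142.6° here. β=15.1, B=38.2. 18·15.1/38.2 = 7.1152 → s = 23.1152

23.1152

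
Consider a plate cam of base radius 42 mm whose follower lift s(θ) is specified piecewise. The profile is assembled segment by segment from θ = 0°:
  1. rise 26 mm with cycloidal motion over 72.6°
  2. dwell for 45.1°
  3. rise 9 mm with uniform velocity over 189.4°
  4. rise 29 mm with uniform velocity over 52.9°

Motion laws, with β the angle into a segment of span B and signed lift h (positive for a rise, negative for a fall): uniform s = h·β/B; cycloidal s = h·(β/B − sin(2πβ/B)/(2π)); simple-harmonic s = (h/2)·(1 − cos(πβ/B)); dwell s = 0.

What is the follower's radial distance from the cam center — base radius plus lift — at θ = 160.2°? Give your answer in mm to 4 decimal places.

seg 1 [0°–72.6°] cycloidal, h=26: full span → s += 26 → s = 26.0000
seg 2 [72.6°–117.7°] dwell: s stays 26.0000
seg 3 [117.7°–307.1°] uniform, h=9: θ=160.2° here. β=42.5, B=189.4. 9·42.5/189.4 = 2.0195 → s = 28.0195
radial distance = base radius + s = 42 + 28.0195 = 70.0195

70.0195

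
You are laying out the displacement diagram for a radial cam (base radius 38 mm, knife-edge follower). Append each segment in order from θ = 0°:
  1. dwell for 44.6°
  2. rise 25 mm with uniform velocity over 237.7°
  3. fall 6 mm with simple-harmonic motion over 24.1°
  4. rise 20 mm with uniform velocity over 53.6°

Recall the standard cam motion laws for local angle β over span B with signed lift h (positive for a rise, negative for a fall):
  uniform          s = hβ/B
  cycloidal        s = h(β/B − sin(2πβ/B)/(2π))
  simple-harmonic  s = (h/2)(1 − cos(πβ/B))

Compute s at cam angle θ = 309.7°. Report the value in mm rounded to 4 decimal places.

seg 1 [0°–44.6°] dwell: s stays 0.0000
seg 2 [44.6°–282.3°] uniform, h=25: full span → s += 25 → s = 25.0000
seg 3 [282.3°–306.4°] simple-harmonic, h=-6: full span → s += -6 → s = 19.0000
seg 4 [306.4°–360°] uniform, h=20: θ=309.7° here. β=3.3, B=53.6. 20·3.3/53.6 = 1.2313 → s = 20.2313

20.2313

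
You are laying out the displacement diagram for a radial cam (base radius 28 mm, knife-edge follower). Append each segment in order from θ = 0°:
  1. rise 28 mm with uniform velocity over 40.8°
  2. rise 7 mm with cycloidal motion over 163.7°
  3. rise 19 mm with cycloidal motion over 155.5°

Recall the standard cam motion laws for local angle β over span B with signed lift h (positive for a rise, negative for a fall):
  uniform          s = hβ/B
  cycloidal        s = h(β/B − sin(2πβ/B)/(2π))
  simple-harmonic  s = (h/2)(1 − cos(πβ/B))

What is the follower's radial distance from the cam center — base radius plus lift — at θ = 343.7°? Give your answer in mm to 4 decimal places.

seg 1 [0°–40.8°] uniform, h=28: full span → s += 28 → s = 28.0000
seg 2 [40.8°–204.5°] cycloidal, h=7: full span → s += 7 → s = 35.0000
seg 3 [204.5°–360°] cycloidal, h=19: θ=343.7° here. β=139.2, B=155.5. 19·(0.8952 − sin(2π·0.8952)/(2π)) = 18.8591 → s = 53.8591
radial distance = base radius + s = 28 + 53.8591 = 81.8591

81.8591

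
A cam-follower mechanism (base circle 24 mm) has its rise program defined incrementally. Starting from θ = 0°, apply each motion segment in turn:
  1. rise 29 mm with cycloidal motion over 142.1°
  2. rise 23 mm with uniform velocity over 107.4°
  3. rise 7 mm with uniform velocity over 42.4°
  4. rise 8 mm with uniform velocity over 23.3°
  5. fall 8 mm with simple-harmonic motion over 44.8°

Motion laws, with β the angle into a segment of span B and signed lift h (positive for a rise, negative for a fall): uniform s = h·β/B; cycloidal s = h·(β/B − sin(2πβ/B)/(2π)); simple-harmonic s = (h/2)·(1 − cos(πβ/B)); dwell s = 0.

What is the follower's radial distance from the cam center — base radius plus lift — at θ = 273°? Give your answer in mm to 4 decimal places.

seg 1 [0°–142.1°] cycloidal, h=29: full span → s += 29 → s = 29.0000
seg 2 [142.1°–249.5°] uniform, h=23: full span → s += 23 → s = 52.0000
seg 3 [249.5°–291.9°] uniform, h=7: θ=273° here. β=23.5, B=42.4. 7·23.5/42.4 = 3.8797 → s = 55.8797
radial distance = base radius + s = 24 + 55.8797 = 79.8797

79.8797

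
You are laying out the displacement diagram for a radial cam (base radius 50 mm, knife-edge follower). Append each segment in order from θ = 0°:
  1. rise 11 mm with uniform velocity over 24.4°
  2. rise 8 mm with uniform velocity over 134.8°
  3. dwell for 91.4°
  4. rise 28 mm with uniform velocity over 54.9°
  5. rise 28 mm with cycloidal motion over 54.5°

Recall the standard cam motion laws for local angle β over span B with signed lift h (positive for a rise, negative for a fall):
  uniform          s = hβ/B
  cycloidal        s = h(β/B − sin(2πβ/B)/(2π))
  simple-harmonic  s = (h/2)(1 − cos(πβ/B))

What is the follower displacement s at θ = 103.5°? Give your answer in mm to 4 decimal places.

seg 1 [0°–24.4°] uniform, h=11: full span → s += 11 → s = 11.0000
seg 2 [24.4°–159.2°] uniform, h=8: θ=103.5° here. β=79.1, B=134.8. 8·79.1/134.8 = 4.6944 → s = 15.6944

15.6944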